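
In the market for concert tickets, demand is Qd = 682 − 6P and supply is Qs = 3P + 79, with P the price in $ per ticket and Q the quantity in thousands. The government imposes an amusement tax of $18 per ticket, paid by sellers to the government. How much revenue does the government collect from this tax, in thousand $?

Tax revenue = $4392 thousand.

Without the tax, 682 − 6P = 3P + 79 gives 9P = 603, so P* = $67 and Q* = 280.
With the tax collected from sellers, supply shifts: Qs = 3(P − 18) + 79.
Solving gives Q = 244 with consumers paying $73 and sellers receiving $55 (the $18 wedge).
Revenue = t · Q = 18 · 244 = $4392.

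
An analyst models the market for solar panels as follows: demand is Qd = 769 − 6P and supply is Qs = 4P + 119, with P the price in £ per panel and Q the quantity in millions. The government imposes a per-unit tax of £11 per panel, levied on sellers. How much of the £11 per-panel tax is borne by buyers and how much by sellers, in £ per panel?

Buyers bear £4.4 per panel; sellers bear £6.6 per panel.

Without the tax, 769 − 6P = 4P + 119 gives 10P = 650, so P* = £65 and Q* = 379.
With the tax collected from sellers, supply shifts: Qs = 4(P − 11) + 119.
Solving gives Q = 352.6 with buyers paying £69.4 and sellers receiving £58.4 (the £11 wedge).
Burden on buyers: £4.4; on sellers: £6.6. (They sum to £11.)
The less price-elastic side of the market bears the larger share of a per-unit tax.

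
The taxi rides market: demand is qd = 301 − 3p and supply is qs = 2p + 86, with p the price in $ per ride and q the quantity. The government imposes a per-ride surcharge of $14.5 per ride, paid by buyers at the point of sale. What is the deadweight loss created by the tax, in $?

Without the tax, 301 − 3p = 2p + 86 gives 5p = 215, so p* = $43 and q* = 172.
With the tax collected from buyers, demand (in seller-price terms) shifts: qd = 301 − 3(p + 14.5).
Solving gives q = 154.6 with buyers paying $48.8 and suppliers receiving $34.3 (the $14.5 wedge).
Quantity falls by |ΔQ| = |172 − 154.6| = 17.4.
DWL = ½ · t · |ΔQ| = ½ · 14.5 · 17.4 = $126.15.

Deadweight loss = $126.15.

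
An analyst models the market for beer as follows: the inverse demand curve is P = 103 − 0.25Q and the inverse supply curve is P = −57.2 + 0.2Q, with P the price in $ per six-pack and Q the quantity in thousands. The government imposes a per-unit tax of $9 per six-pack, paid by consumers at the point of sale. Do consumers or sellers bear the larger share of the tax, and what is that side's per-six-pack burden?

Consumers bear the larger share: $5 per six-pack.

Rewrite in direct form: Qd = 412 − 4P and Qs = 5P + 286.
Without the tax, 412 − 4P = 5P + 286 gives 9P = 126, so P* = $14 and Q* = 356.
With the tax collected from consumers, demand (in seller-price terms) shifts: Qd = 412 − 4(P + 9).
Solving gives Q = 336 with consumers paying $19 and sellers receiving $10 (the $9 wedge).
Per-six-pack burden: consumers $5, sellers $4.
Consumers take the larger share because demand is less price-elastic here (demand slope 4 vs supply slope 5).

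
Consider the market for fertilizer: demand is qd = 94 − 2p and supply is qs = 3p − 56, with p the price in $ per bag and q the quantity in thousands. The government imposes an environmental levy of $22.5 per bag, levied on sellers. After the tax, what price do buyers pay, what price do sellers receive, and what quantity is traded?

Buyers pay $43.5; sellers receive $21; quantity = 7.

Without the tax, 94 − 2p = 3p − 56 gives 5p = 150, so p* = $30 and q* = 34.
With the tax collected from sellers, supply shifts: qs = 3(p − 22.5) − 56.
New equilibrium: buyers pay $43.5, sellers receive $21, q = 7. (Wedge: pb − ps = 22.5.)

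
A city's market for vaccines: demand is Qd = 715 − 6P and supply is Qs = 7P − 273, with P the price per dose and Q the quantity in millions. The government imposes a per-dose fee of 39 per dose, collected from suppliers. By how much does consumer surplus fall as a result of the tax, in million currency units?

Consumer surplus falls by 4116 million.

Without the tax, 715 − 6P = 7P − 273 gives 13P = 988, so P* = 76 and Q* = 259.
With the tax collected from suppliers, supply shifts: Qs = 7(P − 39) − 273.
Solving gives Q = 133 with buyers paying 97 and suppliers receiving 58 (the 39 wedge).
ΔCS is the trapezoid between Q = 133 and Q = 259 of height 21: ½ · (259 + 133) · 21 = 4116.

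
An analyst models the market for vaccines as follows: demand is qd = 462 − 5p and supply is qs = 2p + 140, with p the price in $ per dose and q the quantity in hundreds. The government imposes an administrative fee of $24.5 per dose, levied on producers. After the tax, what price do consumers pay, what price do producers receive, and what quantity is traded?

Consumers pay $53; producers receive $28.5; quantity = 197.

Before the tax: set 462 − 5p = 2p + 140 → p* = $46, q* = 232.
With the tax collected from producers, supply shifts: qs = 2(p − 24.5) + 140.
New equilibrium: consumers pay $53, producers receive $28.5, q = 197. (Wedge: pb − ps = 24.5.)
The less price-elastic side of the market bears the larger share of a per-unit tax.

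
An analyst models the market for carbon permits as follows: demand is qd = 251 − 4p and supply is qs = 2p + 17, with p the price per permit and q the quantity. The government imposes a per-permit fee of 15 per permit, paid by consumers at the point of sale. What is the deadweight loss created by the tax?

Without the tax, 251 − 4p = 2p + 17 gives 6p = 234, so p* = 39 and q* = 95.
With the tax collected from consumers, demand (in seller-price terms) shifts: qd = 251 − 4(p + 15).
Solving gives q = 75 with consumers paying 44 and producers receiving 29 (the 15 wedge).
Quantity falls by |ΔQ| = |95 − 75| = 20.
DWL = ½ · t · |ΔQ| = ½ · 15 · 20 = 150.

Deadweight loss = 150.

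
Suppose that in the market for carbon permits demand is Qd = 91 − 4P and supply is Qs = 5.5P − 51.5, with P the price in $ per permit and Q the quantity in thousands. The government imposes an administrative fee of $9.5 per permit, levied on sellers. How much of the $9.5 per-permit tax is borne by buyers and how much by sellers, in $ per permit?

Buyers bear $5.5 per permit; sellers bear $4 per permit.

Before the tax: set 91 − 4P = 5.5P − 51.5 → P* = $15, Q* = 31.
With the tax collected from sellers, supply shifts: Qs = 5.5(P − 9.5) − 51.5.
Solving gives Q = 9 with buyers paying $20.5 and sellers receiving $11 (the $9.5 wedge).
Burden on buyers: $5.5; on sellers: $4. (They sum to $9.5.)
The less price-elastic side of the market bears the larger share of a per-unit tax.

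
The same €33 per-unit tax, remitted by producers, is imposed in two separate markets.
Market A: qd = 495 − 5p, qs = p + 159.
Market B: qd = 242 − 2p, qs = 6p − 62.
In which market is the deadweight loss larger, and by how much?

Market B, by €363.

Market A: pre-tax p* = €56, q* = 215; post-tax q = 187.5; deadweight loss = €453.75.
Market B: pre-tax p* = €38, q* = 166; post-tax q = 116.5; deadweight loss = €816.75.
Difference: €453.75 vs €816.75 → market B is larger by €363.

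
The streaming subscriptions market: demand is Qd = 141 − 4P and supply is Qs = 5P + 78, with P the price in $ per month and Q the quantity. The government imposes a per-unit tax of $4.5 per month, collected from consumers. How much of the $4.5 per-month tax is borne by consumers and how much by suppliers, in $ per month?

Consumers bear $2.5 per month; suppliers bear $2 per month.

Without the tax, 141 − 4P = 5P + 78 gives 9P = 63, so P* = $7 and Q* = 113.
With the tax collected from consumers, demand (in seller-price terms) shifts: Qd = 141 − 4(P + 4.5).
New equilibrium: consumers pay $9.5, suppliers receive $5, Q = 103. (Wedge: Pb − Ps = 4.5.)
Burden on consumers: $2.5; on suppliers: $2. (They sum to $4.5.)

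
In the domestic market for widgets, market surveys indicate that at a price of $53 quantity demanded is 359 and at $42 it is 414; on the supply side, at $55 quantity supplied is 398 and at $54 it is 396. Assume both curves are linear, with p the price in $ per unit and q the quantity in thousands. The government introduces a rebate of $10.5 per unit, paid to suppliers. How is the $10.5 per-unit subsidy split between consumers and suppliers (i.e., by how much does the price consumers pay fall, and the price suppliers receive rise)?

Demand slope: (414 − 359)/(42 − 53) = -5, so qd = 624 − 5p.
Supply slope: (396 − 398)/(54 − 55) = 2, so qs = 2p + 288.
Before the subsidy: set 624 − 5p = 2p + 288 → p* = $48, q* = 384.
With a per-unit subsidy paid to suppliers, each receives p + 10.5 per unit sold, so supply becomes qs = 2(p + 10.5) + 288.
Solving gives q = 399 with consumers paying $45 and suppliers receiving $55.5 (the $10.5 wedge).
Gain to consumers: $3; to suppliers: $7.5. (They sum to $10.5.)

Consumers gain $3 per unit; suppliers gain $7.5 per unit.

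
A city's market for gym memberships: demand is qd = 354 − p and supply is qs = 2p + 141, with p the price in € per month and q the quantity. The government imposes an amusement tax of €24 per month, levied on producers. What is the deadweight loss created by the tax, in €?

Deadweight loss = €192.

Without the tax, 354 − p = 2p + 141 gives 3p = 213, so p* = €71 and q* = 283.
With the tax collected from producers, supply shifts: qs = 2(p − 24) + 141.
Solving gives q = 267 with buyers paying €87 and producers receiving €63 (the €24 wedge).
Quantity falls by |ΔQ| = |283 − 267| = 16.
DWL = ½ · t · |ΔQ| = ½ · 24 · 16 = €192.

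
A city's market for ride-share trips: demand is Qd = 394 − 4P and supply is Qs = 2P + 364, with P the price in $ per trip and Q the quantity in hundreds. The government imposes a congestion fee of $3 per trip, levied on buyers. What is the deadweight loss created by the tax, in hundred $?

Without the tax, 394 − 4P = 2P + 364 gives 6P = 30, so P* = $5 and Q* = 374.
With the tax collected from buyers, demand (in seller-price terms) shifts: Qd = 394 − 4(P + 3).
New equilibrium: buyers pay $6, sellers receive $3, Q = 370. (Wedge: Pb − Ps = 3.)
Quantity falls by |ΔQ| = |374 − 370| = 4.
DWL = ½ · t · |ΔQ| = ½ · 3 · 4 = $6.

Deadweight loss = $6 hundred.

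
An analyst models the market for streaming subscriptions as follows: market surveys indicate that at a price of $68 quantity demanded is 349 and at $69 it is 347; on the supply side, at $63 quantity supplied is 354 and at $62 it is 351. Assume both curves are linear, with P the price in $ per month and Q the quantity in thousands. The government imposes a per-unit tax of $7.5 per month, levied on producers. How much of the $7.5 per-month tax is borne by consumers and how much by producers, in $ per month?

Consumers bear $4.5 per month; producers bear $3 per month.

Demand slope: (347 − 349)/(69 − 68) = -2, so Qd = 485 − 2P.
Supply slope: (351 − 354)/(62 − 63) = 3, so Qs = 3P + 165.
Before the tax: set 485 − 2P = 3P + 165 → P* = $64, Q* = 357.
With the tax collected from producers, supply shifts: Qs = 3(P − 7.5) + 165.
New equilibrium: consumers pay $68.5, producers receive $61, Q = 348. (Wedge: Pb − Ps = 7.5.)
Burden on consumers: $4.5; on producers: $3. (They sum to $7.5.)
The less price-elastic side of the market bears the larger share of a per-unit tax.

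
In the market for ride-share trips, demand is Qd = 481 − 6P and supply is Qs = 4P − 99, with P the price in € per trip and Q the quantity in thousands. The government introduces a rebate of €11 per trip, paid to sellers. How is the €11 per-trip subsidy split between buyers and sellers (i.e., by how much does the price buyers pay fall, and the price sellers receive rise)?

Without the subsidy, 481 − 6P = 4P − 99 gives 10P = 580, so P* = €58 and Q* = 133.
With a per-unit subsidy paid to sellers, each receives P + 11 per unit sold, so supply becomes Qs = 4(P + 11) − 99.
New equilibrium: buyers pay €53.6, sellers receive €64.6, Q = 159.4. (Wedge: Pb − Ps = −11.)
Gain to buyers: €4.4; to sellers: €6.6. (They sum to €11.)

Buyers gain €4.4 per trip; sellers gain €6.6 per trip.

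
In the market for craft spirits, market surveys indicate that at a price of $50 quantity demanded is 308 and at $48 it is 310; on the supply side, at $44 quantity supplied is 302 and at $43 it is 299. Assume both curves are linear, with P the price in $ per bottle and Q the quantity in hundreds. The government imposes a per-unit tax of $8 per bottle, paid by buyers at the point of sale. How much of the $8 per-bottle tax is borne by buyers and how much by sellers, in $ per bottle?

Buyers bear $6 per bottle; sellers bear $2 per bottle.

Demand slope: (310 − 308)/(48 − 50) = -1, so Qd = 358 − P.
Supply slope: (299 − 302)/(43 − 44) = 3, so Qs = 3P + 170.
Without the tax, 358 − P = 3P + 170 gives 4P = 188, so P* = $47 and Q* = 311.
With the tax collected from buyers, demand (in seller-price terms) shifts: Qd = 358 − (P + 8).
New equilibrium: buyers pay $53, sellers receive $45, Q = 305. (Wedge: Pb − Ps = 8.)
Burden on buyers: $6; on sellers: $2. (They sum to $8.)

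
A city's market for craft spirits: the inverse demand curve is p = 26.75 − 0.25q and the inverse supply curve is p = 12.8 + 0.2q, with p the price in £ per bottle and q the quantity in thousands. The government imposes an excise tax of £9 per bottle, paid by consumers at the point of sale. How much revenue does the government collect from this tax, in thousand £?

Tax revenue = £99 thousand.

Rewrite in direct form: qd = 107 − 4p and qs = 5p − 64.
Without the tax, 107 − 4p = 5p − 64 gives 9p = 171, so p* = £19 and q* = 31.
With the tax collected from consumers, demand (in seller-price terms) shifts: qd = 107 − 4(p + 9).
New equilibrium: consumers pay £24, suppliers receive £15, q = 11. (Wedge: pb − ps = 9.)
Revenue = t · Q = 9 · 11 = £99.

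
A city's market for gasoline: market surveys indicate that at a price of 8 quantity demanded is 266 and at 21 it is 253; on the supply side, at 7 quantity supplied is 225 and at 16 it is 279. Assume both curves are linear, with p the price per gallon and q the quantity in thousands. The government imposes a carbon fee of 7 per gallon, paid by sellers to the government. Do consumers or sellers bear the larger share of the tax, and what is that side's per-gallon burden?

Consumers bear the larger share: 6 per gallon.

Demand slope: (253 − 266)/(21 − 8) = -1, so qd = 274 − p.
Supply slope: (279 − 225)/(16 − 7) = 6, so qs = 6p + 183.
Before the tax: set 274 − p = 6p + 183 → p* = 13, q* = 261.
With the tax collected from sellers, supply shifts: qs = 6(p − 7) + 183.
Solving gives q = 255 with consumers paying 19 and sellers receiving 12 (the 7 wedge).
Per-gallon burden: consumers 6, sellers 1.
Consumers take the larger share because demand is less price-elastic here (demand slope 1 vs supply slope 6).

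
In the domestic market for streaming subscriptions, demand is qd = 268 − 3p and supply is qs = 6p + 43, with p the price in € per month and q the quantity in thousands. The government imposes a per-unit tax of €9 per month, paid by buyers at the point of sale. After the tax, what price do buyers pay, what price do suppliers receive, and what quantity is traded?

Buyers pay €31; suppliers receive €22; quantity = 175.

Without the tax, 268 − 3p = 6p + 43 gives 9p = 225, so p* = €25 and q* = 193.
With the tax collected from buyers, demand (in seller-price terms) shifts: qd = 268 − 3(p + 9).
New equilibrium: buyers pay €31, suppliers receive €22, q = 175. (Wedge: pb − ps = 9.)
The less price-elastic side of the market bears the larger share of a per-unit tax.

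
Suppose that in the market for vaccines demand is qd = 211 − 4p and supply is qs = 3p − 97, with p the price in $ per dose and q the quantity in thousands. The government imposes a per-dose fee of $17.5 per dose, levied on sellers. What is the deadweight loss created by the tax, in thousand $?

Without the tax, 211 − 4p = 3p − 97 gives 7p = 308, so p* = $44 and q* = 35.
With the tax collected from sellers, supply shifts: qs = 3(p − 17.5) − 97.
Solving gives q = 5 with consumers paying $51.5 and sellers receiving $34 (the $17.5 wedge).
Quantity falls by |ΔQ| = |35 − 5| = 30.
DWL = ½ · t · |ΔQ| = ½ · 17.5 · 30 = $262.5.

Deadweight loss = $262.5 thousand.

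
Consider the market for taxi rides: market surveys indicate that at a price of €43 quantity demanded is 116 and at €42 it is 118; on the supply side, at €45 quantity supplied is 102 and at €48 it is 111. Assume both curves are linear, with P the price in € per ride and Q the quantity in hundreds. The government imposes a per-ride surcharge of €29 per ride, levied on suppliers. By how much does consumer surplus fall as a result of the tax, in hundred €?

Demand slope: (118 − 116)/(42 − 43) = -2, so Qd = 202 − 2P.
Supply slope: (111 − 102)/(48 − 45) = 3, so Qs = 3P − 33.
Before the tax: set 202 − 2P = 3P − 33 → P* = €47, Q* = 108.
With the tax collected from suppliers, supply shifts: Qs = 3(P − 29) − 33.
New equilibrium: buyers pay €64.4, suppliers receive €35.4, Q = 73.2. (Wedge: Pb − Ps = 29.)
ΔCS is the trapezoid between Q = 73.2 and Q = 108 of height €17.4: ½ · (108 + 73.2) · 17.4 = €1576.44.

Consumer surplus falls by €1576.44 hundred.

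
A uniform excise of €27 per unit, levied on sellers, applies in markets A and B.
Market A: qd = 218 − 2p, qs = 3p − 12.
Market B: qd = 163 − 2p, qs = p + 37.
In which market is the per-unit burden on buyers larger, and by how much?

Market A: pre-tax p* = €46, q* = 126; post-tax q = 93.6; per-unit burden on buyers = €16.2.
Market B: pre-tax p* = €42, q* = 79; post-tax q = 61; per-unit burden on buyers = €9.
Difference: €16.2 vs €9 → market A is larger by €7.2.

Market A, by €7.2.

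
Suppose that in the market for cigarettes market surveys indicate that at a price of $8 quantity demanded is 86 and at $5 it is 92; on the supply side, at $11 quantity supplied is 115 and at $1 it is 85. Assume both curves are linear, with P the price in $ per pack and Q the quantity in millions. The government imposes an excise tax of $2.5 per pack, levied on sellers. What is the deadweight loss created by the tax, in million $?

Demand slope: (92 − 86)/(5 − 8) = -2, so Qd = 102 − 2P.
Supply slope: (85 − 115)/(1 − 11) = 3, so Qs = 3P + 82.
Without the tax, 102 − 2P = 3P + 82 gives 5P = 20, so P* = $4 and Q* = 94.
With the tax collected from sellers, supply shifts: Qs = 3(P − 2.5) + 82.
New equilibrium: buyers pay $5.5, sellers receive $3, Q = 91. (Wedge: Pb − Ps = 2.5.)
Quantity falls by |ΔQ| = |94 − 91| = 3.
DWL = ½ · t · |ΔQ| = ½ · 2.5 · 3 = $3.75.

Deadweight loss = $3.75 million.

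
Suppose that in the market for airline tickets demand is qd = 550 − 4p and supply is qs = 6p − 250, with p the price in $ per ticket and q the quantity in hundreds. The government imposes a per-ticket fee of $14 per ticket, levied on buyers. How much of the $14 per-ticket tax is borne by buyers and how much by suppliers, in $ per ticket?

Buyers bear $8.4 per ticket; suppliers bear $5.6 per ticket.

Before the tax: set 550 − 4p = 6p − 250 → p* = $80, q* = 230.
With the tax collected from buyers, demand (in seller-price terms) shifts: qd = 550 − 4(p + 14).
Solving gives q = 196.4 with buyers paying $88.4 and suppliers receiving $74.4 (the $14 wedge).
Burden on buyers: $8.4; on suppliers: $5.6. (They sum to $14.)
The less price-elastic side of the market bears the larger share of a per-unit tax.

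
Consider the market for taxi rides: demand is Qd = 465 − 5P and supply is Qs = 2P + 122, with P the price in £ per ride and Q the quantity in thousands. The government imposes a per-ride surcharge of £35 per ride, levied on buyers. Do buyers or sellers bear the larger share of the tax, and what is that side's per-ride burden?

Sellers bear the larger share: £25 per ride.

Before the tax: set 465 − 5P = 2P + 122 → P* = £49, Q* = 220.
With the tax collected from buyers, demand (in seller-price terms) shifts: Qd = 465 − 5(P + 35).
Solving gives Q = 170 with buyers paying £59 and sellers receiving £24 (the £35 wedge).
Per-ride burden: buyers £10, sellers £25.
Sellers take the larger share because supply is less price-elastic here (demand slope 5 vs supply slope 2).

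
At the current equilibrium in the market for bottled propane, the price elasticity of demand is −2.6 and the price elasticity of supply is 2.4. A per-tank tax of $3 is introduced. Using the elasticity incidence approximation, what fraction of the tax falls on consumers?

Consumers' share ≈ 0.48.

Incidence ratio: consumers' share ≈ εs / (εs + |εd|) = 2.4 / (2.4 + 2.6) = 0.48.
Supply is the less elastic side, so consumers bear the smaller share.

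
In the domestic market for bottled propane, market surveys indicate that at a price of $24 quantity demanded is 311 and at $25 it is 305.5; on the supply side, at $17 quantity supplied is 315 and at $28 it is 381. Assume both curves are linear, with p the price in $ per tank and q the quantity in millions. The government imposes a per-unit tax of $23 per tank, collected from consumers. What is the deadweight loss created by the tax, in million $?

Deadweight loss = $759 million.

Demand slope: (305.5 − 311)/(25 − 24) = -5.5, so qd = 443 − 5.5p.
Supply slope: (381 − 315)/(28 − 17) = 6, so qs = 6p + 213.
Before the tax: set 443 − 5.5p = 6p + 213 → p* = $20, q* = 333.
With the tax collected from consumers, demand (in seller-price terms) shifts: qd = 443 − 5.5(p + 23).
New equilibrium: consumers pay $32, suppliers receive $9, q = 267. (Wedge: pb − ps = 23.)
Quantity falls by |ΔQ| = |333 − 267| = 66.
DWL = ½ · t · |ΔQ| = ½ · 23 · 66 = $759.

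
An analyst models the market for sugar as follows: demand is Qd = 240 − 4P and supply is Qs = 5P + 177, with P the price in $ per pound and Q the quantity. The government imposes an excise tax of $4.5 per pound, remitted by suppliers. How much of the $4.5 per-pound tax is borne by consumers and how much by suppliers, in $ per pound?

Before the tax: set 240 − 4P = 5P + 177 → P* = $7, Q* = 212.
With the tax collected from suppliers, supply shifts: Qs = 5(P − 4.5) + 177.
Solving gives Q = 202 with consumers paying $9.5 and suppliers receiving $5 (the $4.5 wedge).
Burden on consumers: $2.5; on suppliers: $2. (They sum to $4.5.)
The less price-elastic side of the market bears the larger share of a per-unit tax.

Consumers bear $2.5 per pound; suppliers bear $2 per pound.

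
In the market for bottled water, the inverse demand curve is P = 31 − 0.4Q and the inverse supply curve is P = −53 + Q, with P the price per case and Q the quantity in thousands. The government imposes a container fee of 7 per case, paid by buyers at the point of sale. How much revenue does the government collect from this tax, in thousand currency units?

Tax revenue = 385 thousand.

Inverting to Q(P) form: Qd = 77.5 − 2.5P; Qs = P + 53.
Before the tax: set 77.5 − 2.5P = P + 53 → P* = 7, Q* = 60.
With the tax collected from buyers, demand (in seller-price terms) shifts: Qd = 77.5 − 2.5(P + 7).
New equilibrium: buyers pay 9, producers receive 2, Q = 55. (Wedge: Pb − Ps = 7.)
Revenue = t · Q = 7 · 55 = 385.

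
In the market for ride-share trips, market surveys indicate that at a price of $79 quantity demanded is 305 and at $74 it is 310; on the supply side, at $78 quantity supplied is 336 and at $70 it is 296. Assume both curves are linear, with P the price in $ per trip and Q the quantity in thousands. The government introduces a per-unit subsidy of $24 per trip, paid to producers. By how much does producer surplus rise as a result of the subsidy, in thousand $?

Producer surplus rises by $1284 thousand.

Demand slope: (310 − 305)/(74 − 79) = -1, so Qd = 384 − P.
Supply slope: (296 − 336)/(70 − 78) = 5, so Qs = 5P − 54.
Before the subsidy: set 384 − P = 5P − 54 → P* = $73, Q* = 311.
With a per-unit subsidy paid to producers, each receives P + 24 per unit sold, so supply becomes Qs = 5(P + 24) − 54.
Solving gives Q = 331 with consumers paying $53 and producers receiving $77 (the $24 wedge).
ΔPS is the trapezoid between Q = 331 and Q = 311 of height $4: ½ · (311 + 331) · 4 = $1284.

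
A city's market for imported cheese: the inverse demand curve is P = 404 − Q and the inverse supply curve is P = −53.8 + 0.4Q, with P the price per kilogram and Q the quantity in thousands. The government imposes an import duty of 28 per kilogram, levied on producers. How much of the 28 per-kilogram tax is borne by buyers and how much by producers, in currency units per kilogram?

Inverting to Q(P) form: Qd = 404 − P; Qs = 2.5P + 134.5.
Without the tax, 404 − P = 2.5P + 134.5 gives 3.5P = 269.5, so P* = 77 and Q* = 327.
With the tax collected from producers, supply shifts: Qs = 2.5(P − 28) + 134.5.
New equilibrium: buyers pay 97, producers receive 69, Q = 307. (Wedge: Pb − Ps = 28.)
Burden on buyers: 20; on producers: 8. (They sum to 28.)
The less price-elastic side of the market bears the larger share of a per-unit tax.

Buyers bear 20 per kilogram; producers bear 8 per kilogram.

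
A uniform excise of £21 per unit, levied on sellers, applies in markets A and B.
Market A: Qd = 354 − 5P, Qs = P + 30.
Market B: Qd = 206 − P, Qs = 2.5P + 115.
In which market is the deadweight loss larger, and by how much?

Market A: pre-tax P* = £54, Q* = 84; post-tax Q = 66.5; deadweight loss = £183.75.
Market B: pre-tax P* = £26, Q* = 180; post-tax Q = 165; deadweight loss = £157.5.
Difference: £183.75 vs £157.5 → market A is larger by £26.25.

Market A, by £26.25.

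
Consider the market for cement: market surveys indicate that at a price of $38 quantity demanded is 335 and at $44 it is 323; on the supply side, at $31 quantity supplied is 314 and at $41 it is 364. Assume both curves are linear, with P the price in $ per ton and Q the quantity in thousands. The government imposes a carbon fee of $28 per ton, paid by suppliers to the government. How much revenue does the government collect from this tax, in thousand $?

Tax revenue = $8372 thousand.

Demand slope: (323 − 335)/(44 − 38) = -2, so Qd = 411 − 2P.
Supply slope: (364 − 314)/(41 − 31) = 5, so Qs = 5P + 159.
Without the tax, 411 − 2P = 5P + 159 gives 7P = 252, so P* = $36 and Q* = 339.
With the tax collected from suppliers, supply shifts: Qs = 5(P − 28) + 159.
New equilibrium: consumers pay $56, suppliers receive $28, Q = 299. (Wedge: Pb − Ps = 28.)
Revenue = t · Q = 28 · 299 = $8372.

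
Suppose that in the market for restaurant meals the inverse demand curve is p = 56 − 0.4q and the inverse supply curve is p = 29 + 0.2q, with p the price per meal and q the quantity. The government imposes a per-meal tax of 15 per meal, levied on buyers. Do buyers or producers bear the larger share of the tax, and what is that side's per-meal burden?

Buyers bear the larger share: 10 per meal.

Inverting to q(p) form: qd = 140 − 2.5p; qs = 5p − 145.
Before the tax: set 140 − 2.5p = 5p − 145 → p* = 38, q* = 45.
With the tax collected from buyers, demand (in seller-price terms) shifts: qd = 140 − 2.5(p + 15).
Solving gives q = 20 with buyers paying 48 and producers receiving 33 (the 15 wedge).
Per-meal burden: buyers 10, producers 5.
Buyers take the larger share because demand is less price-elastic here (demand slope 2.5 vs supply slope 5).
The less price-elastic side of the market bears the larger share of a per-unit tax.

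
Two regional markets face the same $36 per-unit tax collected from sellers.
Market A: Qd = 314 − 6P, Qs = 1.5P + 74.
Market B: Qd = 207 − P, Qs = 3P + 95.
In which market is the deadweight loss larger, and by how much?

Market A: pre-tax P* = $32, Q* = 122; post-tax Q = 78.8; deadweight loss = $777.6.
Market B: pre-tax P* = $28, Q* = 179; post-tax Q = 152; deadweight loss = $486.
Difference: $777.6 vs $486 → market A is larger by $291.6.

Market A, by $291.6.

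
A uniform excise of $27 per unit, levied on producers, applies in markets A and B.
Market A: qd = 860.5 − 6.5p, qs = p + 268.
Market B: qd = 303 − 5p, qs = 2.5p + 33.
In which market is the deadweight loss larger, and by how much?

Market B, by $291.6.

Market A: pre-tax p* = $79, q* = 347; post-tax q = 323.6; deadweight loss = $315.9.
Market B: pre-tax p* = $36, q* = 123; post-tax q = 78; deadweight loss = $607.5.
Difference: $315.9 vs $607.5 → market B is larger by $291.6.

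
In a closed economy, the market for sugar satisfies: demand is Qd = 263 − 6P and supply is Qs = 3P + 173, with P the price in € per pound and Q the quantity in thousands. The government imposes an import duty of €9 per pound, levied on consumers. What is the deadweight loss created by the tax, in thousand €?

Deadweight loss = €81 thousand.

Before the tax: set 263 − 6P = 3P + 173 → P* = €10, Q* = 203.
With the tax collected from consumers, demand (in seller-price terms) shifts: Qd = 263 − 6(P + 9).
Solving gives Q = 185 with consumers paying €13 and suppliers receiving €4 (the €9 wedge).
Quantity falls by |ΔQ| = |203 − 185| = 18.
DWL = ½ · t · |ΔQ| = ½ · 9 · 18 = €81.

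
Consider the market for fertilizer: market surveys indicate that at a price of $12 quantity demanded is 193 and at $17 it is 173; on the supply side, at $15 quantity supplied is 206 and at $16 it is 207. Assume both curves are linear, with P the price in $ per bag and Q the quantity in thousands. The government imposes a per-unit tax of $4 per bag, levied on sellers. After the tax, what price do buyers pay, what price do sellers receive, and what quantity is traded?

Buyers pay $10.8; sellers receive $6.8; quantity = 197.8.

Demand slope: (173 − 193)/(17 − 12) = -4, so Qd = 241 − 4P.
Supply slope: (207 − 206)/(16 − 15) = 1, so Qs = P + 191.
Before the tax: set 241 − 4P = P + 191 → P* = $10, Q* = 201.
With the tax collected from sellers, supply shifts: Qs = (P − 4) + 191.
Solving gives Q = 197.8 with buyers paying $10.8 and sellers receiving $6.8 (the $4 wedge).
The less price-elastic side of the market bears the larger share of a per-unit tax.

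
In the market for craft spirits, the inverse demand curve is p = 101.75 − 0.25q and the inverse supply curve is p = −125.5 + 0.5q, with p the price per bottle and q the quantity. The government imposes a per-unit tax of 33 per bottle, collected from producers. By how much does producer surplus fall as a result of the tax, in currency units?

Rewrite in direct form: qd = 407 − 4p and qs = 2p + 251.
Without the tax, 407 − 4p = 2p + 251 gives 6p = 156, so p* = 26 and q* = 303.
With the tax collected from producers, supply shifts: qs = 2(p − 33) + 251.
Solving gives q = 259 with buyers paying 37 and producers receiving 4 (the 33 wedge).
ΔPS is the trapezoid between Q = 259 and Q = 303 of height 22: ½ · (303 + 259) · 22 = 6182.

Producer surplus falls by 6182.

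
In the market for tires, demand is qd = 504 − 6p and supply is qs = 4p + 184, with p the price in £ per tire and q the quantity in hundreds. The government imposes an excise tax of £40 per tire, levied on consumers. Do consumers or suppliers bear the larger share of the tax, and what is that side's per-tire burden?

Without the tax, 504 − 6p = 4p + 184 gives 10p = 320, so p* = £32 and q* = 312.
With the tax collected from consumers, demand (in seller-price terms) shifts: qd = 504 − 6(p + 40).
Solving gives q = 216 with consumers paying £48 and suppliers receiving £8 (the £40 wedge).
Per-tire burden: consumers £16, suppliers £24.
Suppliers take the larger share because supply is less price-elastic here (demand slope 6 vs supply slope 4).
The less price-elastic side of the market bears the larger share of a per-unit tax.

Suppliers bear the larger share: £24 per tire.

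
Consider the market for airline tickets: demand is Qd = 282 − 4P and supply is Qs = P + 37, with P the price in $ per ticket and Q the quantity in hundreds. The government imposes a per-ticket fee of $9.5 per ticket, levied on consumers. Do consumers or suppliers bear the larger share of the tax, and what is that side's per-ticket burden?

Suppliers bear the larger share: $7.6 per ticket.

Before the tax: set 282 − 4P = P + 37 → P* = $49, Q* = 86.
With the tax collected from consumers, demand (in seller-price terms) shifts: Qd = 282 − 4(P + 9.5).
New equilibrium: consumers pay $50.9, suppliers receive $41.4, Q = 78.4. (Wedge: Pb − Ps = 9.5.)
Per-ticket burden: consumers $1.9, suppliers $7.6.
Suppliers take the larger share because supply is less price-elastic here (demand slope 4 vs supply slope 1).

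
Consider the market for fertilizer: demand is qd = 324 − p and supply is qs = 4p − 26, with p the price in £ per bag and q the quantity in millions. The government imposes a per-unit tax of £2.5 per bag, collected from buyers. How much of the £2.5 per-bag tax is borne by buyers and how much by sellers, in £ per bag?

Buyers bear £2 per bag; sellers bear £0.5 per bag.

Without the tax, 324 − p = 4p − 26 gives 5p = 350, so p* = £70 and q* = 254.
With the tax collected from buyers, demand (in seller-price terms) shifts: qd = 324 − (p + 2.5).
Solving gives q = 252 with buyers paying £72 and sellers receiving £69.5 (the £2.5 wedge).
Burden on buyers: £2; on sellers: £0.5. (They sum to £2.5.)
The less price-elastic side of the market bears the larger share of a per-unit tax.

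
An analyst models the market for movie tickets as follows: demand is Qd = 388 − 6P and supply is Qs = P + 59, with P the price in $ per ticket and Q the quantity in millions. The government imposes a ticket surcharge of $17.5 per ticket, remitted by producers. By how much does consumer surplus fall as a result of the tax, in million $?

Consumer surplus falls by $246.25 million.

Without the tax, 388 − 6P = P + 59 gives 7P = 329, so P* = $47 and Q* = 106.
With the tax collected from producers, supply shifts: Qs = (P − 17.5) + 59.
New equilibrium: consumers pay $49.5, producers receive $32, Q = 91. (Wedge: Pb − Ps = 17.5.)
ΔCS is the trapezoid between Q = 91 and Q = 106 of height $2.5: ½ · (106 + 91) · 2.5 = $246.25.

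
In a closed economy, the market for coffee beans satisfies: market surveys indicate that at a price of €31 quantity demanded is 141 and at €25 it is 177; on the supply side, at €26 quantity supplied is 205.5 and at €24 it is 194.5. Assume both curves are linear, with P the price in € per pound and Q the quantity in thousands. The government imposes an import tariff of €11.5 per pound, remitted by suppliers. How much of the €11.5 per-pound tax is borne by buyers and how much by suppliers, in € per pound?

Demand slope: (177 − 141)/(25 − 31) = -6, so Qd = 327 − 6P.
Supply slope: (194.5 − 205.5)/(24 − 26) = 5.5, so Qs = 5.5P + 62.5.
Without the tax, 327 − 6P = 5.5P + 62.5 gives 11.5P = 264.5, so P* = €23 and Q* = 189.
With the tax collected from suppliers, supply shifts: Qs = 5.5(P − 11.5) + 62.5.
New equilibrium: buyers pay €28.5, suppliers receive €17, Q = 156. (Wedge: Pb − Ps = 11.5.)
Burden on buyers: €5.5; on suppliers: €6. (They sum to €11.5.)
The less price-elastic side of the market bears the larger share of a per-unit tax.

Buyers bear €5.5 per pound; suppliers bear €6 per pound.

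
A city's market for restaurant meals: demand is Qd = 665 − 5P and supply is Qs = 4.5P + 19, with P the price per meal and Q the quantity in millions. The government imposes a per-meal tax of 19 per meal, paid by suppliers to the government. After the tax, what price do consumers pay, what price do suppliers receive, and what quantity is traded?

Without the tax, 665 − 5P = 4.5P + 19 gives 9.5P = 646, so P* = 68 and Q* = 325.
With the tax collected from suppliers, supply shifts: Qs = 4.5(P − 19) + 19.
New equilibrium: consumers pay 77, suppliers receive 58, Q = 280. (Wedge: Pb − Ps = 19.)
The less price-elastic side of the market bears the larger share of a per-unit tax.

Consumers pay 77; suppliers receive 58; quantity = 280.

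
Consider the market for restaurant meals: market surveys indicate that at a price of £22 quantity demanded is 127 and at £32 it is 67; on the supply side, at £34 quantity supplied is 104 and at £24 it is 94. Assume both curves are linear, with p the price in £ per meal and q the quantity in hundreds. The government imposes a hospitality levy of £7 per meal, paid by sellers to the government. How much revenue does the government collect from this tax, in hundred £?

Tax revenue = £637 hundred.

Demand slope: (67 − 127)/(32 − 22) = -6, so qd = 259 − 6p.
Supply slope: (94 − 104)/(24 − 34) = 1, so qs = p + 70.
Before the tax: set 259 − 6p = p + 70 → p* = £27, q* = 97.
With the tax collected from sellers, supply shifts: qs = (p − 7) + 70.
Solving gives q = 91 with consumers paying £28 and sellers receiving £21 (the £7 wedge).
Revenue = t · Q = 7 · 91 = £637.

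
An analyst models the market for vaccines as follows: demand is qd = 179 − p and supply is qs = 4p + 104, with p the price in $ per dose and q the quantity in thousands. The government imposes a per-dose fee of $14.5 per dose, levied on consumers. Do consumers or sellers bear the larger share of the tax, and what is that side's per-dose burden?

Without the tax, 179 − p = 4p + 104 gives 5p = 75, so p* = $15 and q* = 164.
With the tax collected from consumers, demand (in seller-price terms) shifts: qd = 179 − (p + 14.5).
New equilibrium: consumers pay $26.6, sellers receive $12.1, q = 152.4. (Wedge: pb − ps = 14.5.)
Per-dose burden: consumers $11.6, sellers $2.9.
Consumers take the larger share because demand is less price-elastic here (demand slope 1 vs supply slope 4).
The less price-elastic side of the market bears the larger share of a per-unit tax.

Consumers bear the larger share: $11.6 per dose.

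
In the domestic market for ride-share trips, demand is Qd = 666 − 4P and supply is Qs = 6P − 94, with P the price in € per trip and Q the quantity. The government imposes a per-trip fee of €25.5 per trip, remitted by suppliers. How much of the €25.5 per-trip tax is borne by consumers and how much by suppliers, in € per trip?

Consumers bear €15.3 per trip; suppliers bear €10.2 per trip.

Before the tax: set 666 − 4P = 6P − 94 → P* = €76, Q* = 362.
With the tax collected from suppliers, supply shifts: Qs = 6(P − 25.5) − 94.
Solving gives Q = 300.8 with consumers paying €91.3 and suppliers receiving €65.8 (the €25.5 wedge).
Burden on consumers: €15.3; on suppliers: €10.2. (They sum to €25.5.)
The less price-elastic side of the market bears the larger share of a per-unit tax.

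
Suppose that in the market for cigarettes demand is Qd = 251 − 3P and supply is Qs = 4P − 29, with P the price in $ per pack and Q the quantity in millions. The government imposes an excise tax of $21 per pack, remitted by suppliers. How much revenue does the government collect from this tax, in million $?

Without the tax, 251 − 3P = 4P − 29 gives 7P = 280, so P* = $40 and Q* = 131.
With the tax collected from suppliers, supply shifts: Qs = 4(P − 21) − 29.
Solving gives Q = 95 with consumers paying $52 and suppliers receiving $31 (the $21 wedge).
Revenue = t · Q = 21 · 95 = $1995.

Tax revenue = $1995 million.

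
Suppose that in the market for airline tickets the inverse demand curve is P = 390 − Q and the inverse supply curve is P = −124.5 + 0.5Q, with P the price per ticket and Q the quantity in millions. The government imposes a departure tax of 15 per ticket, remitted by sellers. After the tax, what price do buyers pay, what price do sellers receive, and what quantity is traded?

Rewrite in direct form: Qd = 390 − P and Qs = 2P + 249.
Before the tax: set 390 − P = 2P + 249 → P* = 47, Q* = 343.
With the tax collected from sellers, supply shifts: Qs = 2(P − 15) + 249.
New equilibrium: buyers pay 57, sellers receive 42, Q = 333. (Wedge: Pb − Ps = 15.)

Buyers pay 57; sellers receive 42; quantity = 333.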